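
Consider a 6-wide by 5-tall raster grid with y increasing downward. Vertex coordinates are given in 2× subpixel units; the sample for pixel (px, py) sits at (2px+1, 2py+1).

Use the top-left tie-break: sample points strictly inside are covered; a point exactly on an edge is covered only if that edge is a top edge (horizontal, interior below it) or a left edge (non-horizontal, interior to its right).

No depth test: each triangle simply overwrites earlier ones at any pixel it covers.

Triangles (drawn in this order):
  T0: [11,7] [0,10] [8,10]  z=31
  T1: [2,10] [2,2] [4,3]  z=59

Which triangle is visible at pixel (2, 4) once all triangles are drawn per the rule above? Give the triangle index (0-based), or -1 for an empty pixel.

T0:
  2·area = 24  (B↔C swapped to make it positive)
  edge (11, 7)→(8, 10): d=(-3,3) right/bottom  bias=-1
  edge (8, 10)→(0, 10): d=(-8,0) right/bottom  bias=-1
  edge (0, 10)→(11, 7): d=(11,-3) top-left  bias=+0
    (5,3)@(11, 7): e=[0,24,0] → .  [on edge]
    (2,4)@(5, 9): e=[12,8,4] → X
    (3,4)@(7, 9): e=[6,8,10] → X
    (4,4)@(9, 9): e=[0,8,16] → .  [on edge]
  covered (2 px):
    . . . . . .
    . . . . . .
    . . . . . .
    . . . . . .
    . . X X . .
T1:
  2·area = 16
  edge (2, 10)→(2, 2): d=(0,-8) top-left  bias=+0
  edge (2, 2)→(4, 3): d=(2,1) right/bottom  bias=-1
  edge (4, 3)→(2, 10): d=(-2,7) right/bottom  bias=-1
    (1,1)@(3, 3): e=[8,1,7] → X
    (2,1)@(5, 3): e=[24,-1,-7] → .
    (1,2)@(3, 5): e=[8,5,3] → X
    (2,2)@(5, 5): e=[24,3,-11] → .
    (1,3)@(3, 7): e=[8,9,-1] → .
  covered (2 px):
    . . . . . .
    . X . . . .
    . X . . . .
    . . . . . .
    . . . . . .

Z-buffer (winner per pixel, '.' = empty):
  . . . . . .
  . 1 . . . .
  . 1 . . . .
  . . . . . .
  . . 0 0 . .

Answer: 0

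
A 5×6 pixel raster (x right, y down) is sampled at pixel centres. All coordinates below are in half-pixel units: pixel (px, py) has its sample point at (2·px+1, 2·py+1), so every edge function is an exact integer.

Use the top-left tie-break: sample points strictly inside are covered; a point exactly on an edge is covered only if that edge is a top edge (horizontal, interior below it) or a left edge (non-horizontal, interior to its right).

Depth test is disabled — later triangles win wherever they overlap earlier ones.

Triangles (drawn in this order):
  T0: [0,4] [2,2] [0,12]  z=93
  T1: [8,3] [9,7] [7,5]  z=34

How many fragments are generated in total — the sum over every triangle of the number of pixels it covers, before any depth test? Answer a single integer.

T0:
  2·area = 16
  edge (0, 4)→(2, 2): d=(2,-2) top-left  bias=+0
  edge (2, 2)→(0, 12): d=(-2,10) right/bottom  bias=-1
  edge (0, 12)→(0, 4): d=(0,-8) top-left  bias=+0
    (1,0)@(3, 1): e=[0,-8,24] → ·  [on edge]
    (0,1)@(1, 3): e=[0,8,8] → █  [on edge]
    (1,1)@(3, 3): e=[4,-12,24] → ·
    (0,2)@(1, 5): e=[4,4,8] → █
    (1,2)@(3, 5): e=[8,-16,24] → ·
    (0,3)@(1, 7): e=[8,0,8] → ·  [on edge]
  covered (2 px):
    · · · · ·
    █ · · · ·
    █ · · · ·
    · · · · ·
    · · · · ·
    · · · · ·
T1:
  2·area = 6
  edge (8, 3)→(9, 7): d=(1,4) right/bottom  bias=-1
  edge (9, 7)→(7, 5): d=(-2,-2) top-left  bias=+0
  edge (7, 5)→(8, 3): d=(1,-2) top-left  bias=+0
    (1,0)@(3, 1): e=[18,0,-12] → ·  [on edge]
    (4,0)@(9, 1): e=[-6,12,0] → ·  [on edge]
    (2,1)@(5, 3): e=[12,0,-6] → ·  [on edge]
    (3,2)@(7, 5): e=[6,0,0] → █  [on edge]
    (4,2)@(9, 5): e=[-2,4,4] → ·
    (3,3)@(7, 7): e=[8,-4,2] → ·
    (4,3)@(9, 7): e=[0,0,6] → ·  [on edge]
    (2,4)@(5, 9): e=[18,-12,0] → ·  [on edge]
  covered (1 px):
    · · · · ·
    · · · · ·
    · · · █ ·
    · · · · ·
    · · · · ·
    · · · · ·

Result: 3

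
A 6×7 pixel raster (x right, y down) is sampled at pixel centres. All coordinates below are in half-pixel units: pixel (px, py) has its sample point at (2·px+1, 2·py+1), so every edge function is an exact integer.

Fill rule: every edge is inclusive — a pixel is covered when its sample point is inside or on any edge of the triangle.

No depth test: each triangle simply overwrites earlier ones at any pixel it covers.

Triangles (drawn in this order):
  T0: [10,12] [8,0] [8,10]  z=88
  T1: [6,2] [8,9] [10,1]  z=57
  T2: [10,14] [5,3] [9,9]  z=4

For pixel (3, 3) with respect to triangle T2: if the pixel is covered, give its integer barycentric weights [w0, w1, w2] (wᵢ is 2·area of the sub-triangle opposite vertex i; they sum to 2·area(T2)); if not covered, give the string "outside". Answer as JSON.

T0:
  2·area = 20  (B↔C swapped to make it positive)
  edge (10, 12)→(8, 10): d=(-2,-2) inclusive
  edge (8, 10)→(8, 0): d=(0,-10) inclusive
  edge (8, 0)→(10, 12): d=(2,12) inclusive
    (0,1)@(1, 3): e=[0,-70,90] → ·  [on edge]
    (1,2)@(3, 5): e=[0,-50,70] → ·  [on edge]
    (2,3)@(5, 7): e=[0,-30,50] → ·  [on edge]
    (4,3)@(9, 7): e=[8,10,2] → #
    (5,3)@(11, 7): e=[12,30,-22] → ·
    (3,4)@(7, 9): e=[0,-10,30] → ·  [on edge]
    (4,4)@(9, 9): e=[4,10,6] → #
    (5,4)@(11, 9): e=[8,30,-18] → ·
    (4,5)@(9, 11): e=[0,10,10] → #  [on edge]
    (5,5)@(11, 11): e=[4,30,-14] → ·
    (4,6)@(9, 13): e=[-4,10,14] → ·
    (5,6)@(11, 13): e=[0,30,-10] → ·  [on edge]
  covered (3 px):
    · · · · · ·
    · · · · · ·
    · · · · · ·
    · · · · # ·
    · · · · # ·
    · · · · # ·
    · · · · · ·
T1:
  2·area = 30  (B↔C swapped to make it positive)
  edge (6, 2)→(10, 1): d=(4,-1) inclusive
  edge (10, 1)→(8, 9): d=(-2,8) inclusive
  edge (8, 9)→(6, 2): d=(-2,-7) inclusive
    (3,1)@(7, 3): e=[5,20,5] → #
    (4,1)@(9, 3): e=[7,4,19] → #
    (5,1)@(11, 3): e=[9,-12,33] → ·
    (3,2)@(7, 5): e=[13,16,1] → #
    (4,2)@(9, 5): e=[15,0,15] → #  [on edge]
    (5,2)@(11, 5): e=[17,-16,29] → ·
    (3,3)@(7, 7): e=[21,12,-3] → ·
    (4,3)@(9, 7): e=[23,-4,11] → ·
    (3,6)@(7, 13): e=[45,0,-15] → ·  [on edge]
  covered (4 px):
    · · · · · ·
    · · · # # ·
    · · · # # ·
    · · · · · ·
    · · · · · ·
    · · · · · ·
    · · · · · ·
T2:
  2·area = 14
  edge (10, 14)→(5, 3): d=(-5,-11) inclusive
  edge (5, 3)→(9, 9): d=(4,6) inclusive
  edge (9, 9)→(10, 14): d=(1,5) inclusive
    (2,1)@(5, 3): e=[0,0,14] → #  [on edge]
    (3,1)@(7, 3): e=[22,-12,4] → ·
    (2,2)@(5, 5): e=[-10,8,16] → ·
    (3,3)@(7, 7): e=[2,4,8] → #
    (4,3)@(9, 7): e=[24,-8,-2] → ·
    (3,4)@(7, 9): e=[-8,12,10] → ·
    (4,4)@(9, 9): e=[14,0,0] → #  [on edge]
    (5,4)@(11, 9): e=[36,-12,-10] → ·
    (4,5)@(9, 11): e=[4,8,2] → #
    (5,5)@(11, 11): e=[26,-4,-8] → ·
    (4,6)@(9, 13): e=[-6,16,4] → ·
  covered (4 px):
    · · · · · ·
    · · # · · ·
    · · · · · ·
    · · · # · ·
    · · · · # ·
    · · · · # ·
    · · · · · ·

Result: [4,8,2]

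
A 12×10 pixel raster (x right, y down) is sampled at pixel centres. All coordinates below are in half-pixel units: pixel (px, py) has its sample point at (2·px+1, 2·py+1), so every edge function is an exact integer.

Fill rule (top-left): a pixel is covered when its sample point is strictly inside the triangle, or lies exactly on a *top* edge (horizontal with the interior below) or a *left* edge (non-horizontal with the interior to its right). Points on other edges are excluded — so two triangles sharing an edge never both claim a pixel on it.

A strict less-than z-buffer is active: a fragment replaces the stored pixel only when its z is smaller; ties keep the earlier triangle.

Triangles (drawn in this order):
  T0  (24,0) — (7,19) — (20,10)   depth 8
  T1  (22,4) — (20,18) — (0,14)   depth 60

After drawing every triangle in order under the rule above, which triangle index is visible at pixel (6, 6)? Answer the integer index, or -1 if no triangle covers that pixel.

T0:
  2·area = 94  (B↔C swapped to make it positive)
  edge (24, 0)→(20, 10): d=(-4,10) right/bottom  bias=-1
  edge (20, 10)→(7, 19): d=(-13,9) right/bottom  bias=-1
  edge (7, 19)→(24, 0): d=(17,-19) top-left  bias=+0
    (10,2)@(21, 5): e=[10,56,28] → X
    (11,2)@(23, 5): e=[-10,38,66] → .
    (9,3)@(19, 7): e=[22,48,24] → X
    (11,3)@(23, 7): e=[-18,12,100] → .
    (8,4)@(17, 9): e=[34,40,20] → X
    (10,4)@(21, 9): e=[-6,4,96] → .
    (7,5)@(15, 11): e=[46,32,16] → X
    (9,5)@(19, 11): e=[6,-4,92] → .
    (6,6)@(13, 13): e=[58,24,12] → X
    (8,6)@(17, 13): e=[18,-12,88] → .
    (5,7)@(11, 15): e=[70,16,8] → X
    (6,7)@(13, 15): e=[50,-2,46] → .
    (3,9)@(7, 19): e=[94,0,0] → .  [on edge]
  covered (11 px):
    . . . . . . . . . . . .
    . . . . . . . . . . . .
    . . . . . . . . . . X .
    . . . . . . . . . X X .
    . . . . . . . . X X . .
    . . . . . . . X X . . .
    . . . . . . X X . . . .
    . . . . . X . . . . . .
    . . . . X . . . . . . .
    . . . . . . . . . . . .
T1:
  2·area = 288
  edge (22, 4)→(20, 18): d=(-2,14) right/bottom  bias=-1
  edge (20, 18)→(0, 14): d=(-20,-4) top-left  bias=+0
  edge (0, 14)→(22, 4): d=(22,-10) top-left  bias=+0
    (10,2)@(21, 5): e=[12,264,12] → X
    (11,2)@(23, 5): e=[-16,272,32] → .
    (8,3)@(17, 7): e=[64,208,16] → X
    (9,3)@(19, 7): e=[36,216,36] → X
    (11,3)@(23, 7): e=[-20,232,76] → .
    (5,4)@(11, 9): e=[144,144,0] → X  [on edge]
    (6,4)@(13, 9): e=[116,152,20] → X
    (7,4)@(15, 9): e=[88,160,40] → X
    (11,4)@(23, 9): e=[-24,192,120] → .
    (3,5)@(7, 11): e=[196,88,4] → X
    (4,5)@(9, 11): e=[168,96,24] → X
    (10,5)@(21, 11): e=[0,144,144] → .  [on edge]
    (2,7)@(5, 15): e=[216,0,72] → X  [on edge]
    (7,8)@(15, 17): e=[72,0,216] → X  [on edge]
  covered (37 px):
    . . . . . . . . . . . .
    . . . . . . . . . . . .
    . . . . . . . . . . X .
    . . . . . . . . X X X .
    . . . . . X X X X X X .
    . . . X X X X X X X . .
    . X X X X X X X X X . .
    . . X X X X X X X X . .
    . . . . . . . X X X . .
    . . . . . . . . . . . .

Z-buffer (winner per pixel, '.' = empty):
  . . . . . . . . . . . .
  . . . . . . . . . . . .
  . . . . . . . . . . 0 .
  . . . . . . . . 1 0 0 .
  . . . . . 1 1 1 0 0 1 .
  . . . 1 1 1 1 0 0 1 . .
  . 1 1 1 1 1 0 0 1 1 . .
  . . 1 1 1 0 1 1 1 1 . .
  . . . . 0 . . 1 1 1 . .
  . . . . . . . . . . . .

Result: 0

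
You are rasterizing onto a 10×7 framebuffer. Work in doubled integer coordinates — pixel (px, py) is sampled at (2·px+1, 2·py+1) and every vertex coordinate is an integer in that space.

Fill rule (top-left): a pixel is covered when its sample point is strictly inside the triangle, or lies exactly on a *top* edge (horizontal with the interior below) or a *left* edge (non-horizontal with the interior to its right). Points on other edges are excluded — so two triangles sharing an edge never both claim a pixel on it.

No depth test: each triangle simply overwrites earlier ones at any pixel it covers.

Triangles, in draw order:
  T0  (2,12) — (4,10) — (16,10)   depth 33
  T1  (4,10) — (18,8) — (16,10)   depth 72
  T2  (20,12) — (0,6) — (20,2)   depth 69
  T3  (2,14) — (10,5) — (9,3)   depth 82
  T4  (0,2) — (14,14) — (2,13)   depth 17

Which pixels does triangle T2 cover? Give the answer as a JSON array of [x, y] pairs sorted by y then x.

T0:
  2·area = 24
  edge (2, 12)→(4, 10): d=(2,-2) top-left  bias=+0
  edge (4, 10)→(16, 10): d=(12,0) top-left  bias=+0
  edge (16, 10)→(2, 12): d=(-14,2) right/bottom  bias=-1
    (6,0)@(13, 1): e=[0,-108,132] → ·  [on edge]
    (5,1)@(11, 3): e=[0,-84,108] → ·  [on edge]
    (4,2)@(9, 5): e=[0,-60,84] → ·  [on edge]
    (3,3)@(7, 7): e=[0,-36,60] → ·  [on edge]
    (2,4)@(5, 9): e=[0,-12,36] → ·  [on edge]
    (1,5)@(3, 11): e=[0,12,12] → █  [on edge]
    (2,5)@(5, 11): e=[4,12,8] → █
    (3,5)@(7, 11): e=[8,12,4] → █
    (4,5)@(9, 11): e=[12,12,0] → ·  [on edge]
    (0,6)@(1, 13): e=[0,36,-12] → ·  [on edge]
    (1,6)@(3, 13): e=[4,36,-16] → ·
    (2,6)@(5, 13): e=[8,36,-20] → ·
  covered (3 px):
    · · · · · · · · · ·
    · · · · · · · · · ·
    · · · · · · · · · ·
    · · · · · · · · · ·
    · · · · · · · · · ·
    · █ █ █ · · · · · ·
    · · · · · · · · · ·
T1:
  2·area = 24
  edge (4, 10)→(18, 8): d=(14,-2) top-left  bias=+0
  edge (18, 8)→(16, 10): d=(-2,2) right/bottom  bias=-1
  edge (16, 10)→(4, 10): d=(-12,0) right/bottom  bias=-1
    (9,3)@(19, 7): e=[-12,0,36] → ·  [on edge]
    (5,4)@(11, 9): e=[0,12,12] → █  [on edge]
    (6,4)@(13, 9): e=[4,8,12] → █
    (7,4)@(15, 9): e=[8,4,12] → █
    (8,4)@(17, 9): e=[12,0,12] → ·  [on edge]
    (5,5)@(11, 11): e=[28,8,-12] → ·
    (6,5)@(13, 11): e=[32,4,-12] → ·
    (7,5)@(15, 11): e=[36,0,-12] → ·  [on edge]
    (6,6)@(13, 13): e=[60,0,-36] → ·  [on edge]
  covered (3 px):
    · · · · · · · · · ·
    · · · · · · · · · ·
    · · · · · · · · · ·
    · · · · · · · · · ·
    · · · · · █ █ █ · ·
    · · · · · · · · · ·
    · · · · · · · · · ·
T2:
  2·area = 200
  edge (20, 12)→(0, 6): d=(-20,-6) top-left  bias=+0
  edge (0, 6)→(20, 2): d=(20,-4) top-left  bias=+0
  edge (20, 2)→(20, 12): d=(0,10) right/bottom  bias=-1
    (7,1)@(15, 3): e=[150,0,50] → █  [on edge]
    (8,1)@(17, 3): e=[162,8,30] → █
    (9,1)@(19, 3): e=[174,16,10] → █
    (2,2)@(5, 5): e=[50,0,150] → █  [on edge]
    (3,2)@(7, 5): e=[62,8,130] → █
    (4,2)@(9, 5): e=[74,16,110] → █
    (5,2)@(11, 5): e=[86,24,90] → █
    (6,2)@(13, 5): e=[98,32,70] → █
    (2,3)@(5, 7): e=[10,40,150] → █
    (2,4)@(5, 9): e=[-30,80,150] → ·
    (3,4)@(7, 9): e=[-18,88,130] → ·
    (4,4)@(9, 9): e=[-6,96,110] → ·
  covered (26 px):
    · · · · · · · · · ·
    · · · · · · · █ █ █
    · · █ █ █ █ █ █ █ █
    · · █ █ █ █ █ █ █ █
    · · · · · █ █ █ █ █
    · · · · · · · · █ █
    · · · · · · · · · ·
T3:
  2·area = 25  (B↔C swapped to make it positive)
  edge (2, 14)→(9, 3): d=(7,-11) top-left  bias=+0
  edge (9, 3)→(10, 5): d=(1,2) right/bottom  bias=-1
  edge (10, 5)→(2, 14): d=(-8,9) right/bottom  bias=-1
    (4,1)@(9, 3): e=[0,0,25] → ·  [on edge]
    (4,2)@(9, 5): e=[14,2,9] → █
    (5,2)@(11, 5): e=[36,-2,-9] → ·
    (3,3)@(7, 7): e=[6,8,11] → █
    (4,3)@(9, 7): e=[28,4,-7] → ·
    (5,3)@(11, 7): e=[50,0,-25] → ·  [on edge]
    (3,4)@(7, 9): e=[20,10,-5] → ·
    (6,5)@(13, 11): e=[100,0,-75] → ·  [on edge]
  covered (2 px):
    · · · · · · · · · ·
    · · · · · · · · · ·
    · · · · █ · · · · ·
    · · · █ · · · · · ·
    · · · · · · · · · ·
    · · · · · · · · · ·
    · · · · · · · · · ·
T4:
  2·area = 130
  edge (0, 2)→(14, 14): d=(14,12) right/bottom  bias=-1
  edge (14, 14)→(2, 13): d=(-12,-1) top-left  bias=+0
  edge (2, 13)→(0, 2): d=(-2,-11) top-left  bias=+0
    (0,1)@(1, 3): e=[2,119,9] → █
    (1,1)@(3, 3): e=[-22,121,31] → ·
    (0,2)@(1, 5): e=[30,95,5] → █
    (1,2)@(3, 5): e=[6,97,27] → █
    (2,2)@(5, 5): e=[-18,99,49] → ·
    (0,3)@(1, 7): e=[58,71,1] → █
    (2,3)@(5, 7): e=[10,75,45] → █
    (3,3)@(7, 7): e=[-14,77,67] → ·
    (0,4)@(1, 9): e=[86,47,-3] → ·
    (1,4)@(3, 9): e=[62,49,19] → █
    (3,4)@(7, 9): e=[14,53,63] → █
    (4,4)@(9, 9): e=[-10,55,85] → ·
  covered (18 px):
    · · · · · · · · · ·
    █ · · · · · · · · ·
    █ █ · · · · · · · ·
    █ █ █ · · · · · · ·
    · █ █ █ · · · · · ·
    · █ █ █ █ · · · · ·
    · █ █ █ █ █ · · · ·

Final: [[7,1],[8,1],[9,1],[2,2],[3,2],[4,2],[5,2],[6,2],[7,2],[8,2],[9,2],[2,3],[3,3],[4,3],[5,3],[6,3],[7,3],[8,3],[9,3],[5,4],[6,4],[7,4],[8,4],[9,4],[8,5],[9,5]]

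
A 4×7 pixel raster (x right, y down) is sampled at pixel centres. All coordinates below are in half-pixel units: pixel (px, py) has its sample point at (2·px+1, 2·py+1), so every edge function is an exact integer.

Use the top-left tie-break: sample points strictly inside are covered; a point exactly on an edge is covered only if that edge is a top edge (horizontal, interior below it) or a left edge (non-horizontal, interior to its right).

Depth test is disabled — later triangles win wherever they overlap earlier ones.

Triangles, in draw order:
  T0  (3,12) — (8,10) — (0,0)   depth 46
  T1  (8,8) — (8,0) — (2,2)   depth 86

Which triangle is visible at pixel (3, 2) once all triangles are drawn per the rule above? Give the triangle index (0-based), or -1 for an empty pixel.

T0:
  2·area = 66  (B↔C swapped to make it positive)
  edge (3, 12)→(0, 0): d=(-3,-12) top-left  bias=+0
  edge (0, 0)→(8, 10): d=(8,10) right/bottom  bias=-1
  edge (8, 10)→(3, 12): d=(-5,2) right/bottom  bias=-1
    (0,1)@(1, 3): e=[3,14,49] → X
    (1,1)@(3, 3): e=[27,-6,45] → .
    (0,2)@(1, 5): e=[-3,30,39] → .
    (1,2)@(3, 5): e=[21,10,35] → X
    (2,2)@(5, 5): e=[45,-10,31] → .
    (1,3)@(3, 7): e=[15,26,25] → X
    (2,3)@(5, 7): e=[39,6,21] → X
    (3,3)@(7, 7): e=[63,-14,17] → .
    (1,4)@(3, 9): e=[9,42,15] → X
    (3,4)@(7, 9): e=[57,2,7] → X
    (1,5)@(3, 11): e=[3,58,5] → X
    (3,5)@(7, 11): e=[51,18,-3] → .
  covered (9 px):
    . . . .
    X . . .
    . X . .
    . X X .
    . X X X
    . X X .
    . . . .
T1:
  2·area = 48  (B↔C swapped to make it positive)
  edge (8, 8)→(2, 2): d=(-6,-6) top-left  bias=+0
  edge (2, 2)→(8, 0): d=(6,-2) top-left  bias=+0
  edge (8, 0)→(8, 8): d=(0,8) right/bottom  bias=-1
    (0,0)@(1, 1): e=[0,-8,56] → .  [on edge]
    (2,0)@(5, 1): e=[24,0,24] → X  [on edge]
    (3,0)@(7, 1): e=[36,4,8] → X
    (1,1)@(3, 3): e=[0,8,40] → X  [on edge]
    (1,2)@(3, 5): e=[-12,20,40] → .
    (2,2)@(5, 5): e=[0,24,24] → X  [on edge]
    (2,3)@(5, 7): e=[-12,36,24] → .
    (3,3)@(7, 7): e=[0,40,8] → X  [on edge]
    (3,4)@(7, 9): e=[-12,52,8] → .
  covered (8 px):
    . . X X
    . X X X
    . . X X
    . . . X
    . . . .
    . . . .
    . . . .

Z-buffer (winner per pixel, '.' = empty):
  . . 1 1
  0 1 1 1
  . 0 1 1
  . 0 0 1
  . 0 0 0
  . 0 0 .
  . . . .

Result: 1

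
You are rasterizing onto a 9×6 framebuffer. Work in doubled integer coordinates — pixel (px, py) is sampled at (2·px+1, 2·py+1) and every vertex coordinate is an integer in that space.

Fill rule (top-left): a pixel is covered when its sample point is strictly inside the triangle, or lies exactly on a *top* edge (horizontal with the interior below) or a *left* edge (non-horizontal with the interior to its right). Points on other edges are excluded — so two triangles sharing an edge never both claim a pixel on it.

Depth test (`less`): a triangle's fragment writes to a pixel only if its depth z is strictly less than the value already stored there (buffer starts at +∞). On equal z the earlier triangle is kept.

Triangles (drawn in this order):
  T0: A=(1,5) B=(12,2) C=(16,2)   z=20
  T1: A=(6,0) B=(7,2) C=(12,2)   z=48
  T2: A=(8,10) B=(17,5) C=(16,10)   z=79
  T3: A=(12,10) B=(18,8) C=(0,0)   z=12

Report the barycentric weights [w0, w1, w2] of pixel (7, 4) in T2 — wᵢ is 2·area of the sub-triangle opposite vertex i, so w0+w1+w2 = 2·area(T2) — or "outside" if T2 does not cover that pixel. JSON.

T0:
  2·area = 12
  edge (1, 5)→(12, 2): d=(11,-3) top-left  bias=+0
  edge (12, 2)→(16, 2): d=(4,0) top-left  bias=+0
  edge (16, 2)→(1, 5): d=(-15,3) right/bottom  bias=-1
    (4,1)@(9, 3): e=[2,4,6] → █
    (5,1)@(11, 3): e=[8,4,0] → ·  [on edge]
    (0,2)@(1, 5): e=[0,12,0] → ·  [on edge]
    (4,2)@(9, 5): e=[24,12,-24] → ·
  covered (1 px):
    · · · · · · · · ·
    · · · · █ · · · ·
    · · · · · · · · ·
    · · · · · · · · ·
    · · · · · · · · ·
    · · · · · · · · ·
T1:
  2·area = 10  (B↔C swapped to make it positive)
  edge (6, 0)→(12, 2): d=(6,2) right/bottom  bias=-1
  edge (12, 2)→(7, 2): d=(-5,0) right/bottom  bias=-1
  edge (7, 2)→(6, 0): d=(-1,-2) top-left  bias=+0
    (3,0)@(7, 1): e=[4,5,1] → █
    (4,0)@(9, 1): e=[0,5,5] → ·  [on edge]
    (3,1)@(7, 3): e=[16,-5,-1] → ·
    (7,1)@(15, 3): e=[0,-5,15] → ·  [on edge]
  covered (1 px):
    · · · █ · · · · ·
    · · · · · · · · ·
    · · · · · · · · ·
    · · · · · · · · ·
    · · · · · · · · ·
    · · · · · · · · ·
T2:
  2·area = 40
  edge (8, 10)→(17, 5): d=(9,-5) top-left  bias=+0
  edge (17, 5)→(16, 10): d=(-1,5) right/bottom  bias=-1
  edge (16, 10)→(8, 10): d=(-8,0) right/bottom  bias=-1
    (8,2)@(17, 5): e=[0,0,40] → ·  [on edge]
    (7,3)@(15, 7): e=[8,8,24] → █
    (8,3)@(17, 7): e=[18,-2,24] → ·
    (5,4)@(11, 9): e=[6,26,8] → █
    (6,4)@(13, 9): e=[16,16,8] → █
    (8,4)@(17, 9): e=[36,-4,8] → ·
    (5,5)@(11, 11): e=[24,24,-8] → ·
    (6,5)@(13, 11): e=[34,14,-8] → ·
    (7,5)@(15, 11): e=[44,4,-8] → ·
  covered (4 px):
    · · · · · · · · ·
    · · · · · · · · ·
    · · · · · · · · ·
    · · · · · · · █ ·
    · · · · · █ █ █ ·
    · · · · · · · · ·
T3:
  2·area = 84  (B↔C swapped to make it positive)
  edge (12, 10)→(0, 0): d=(-12,-10) top-left  bias=+0
  edge (0, 0)→(18, 8): d=(18,8) right/bottom  bias=-1
  edge (18, 8)→(12, 10): d=(-6,2) right/bottom  bias=-1
    (2,1)@(5, 3): e=[14,14,56] → █
    (3,1)@(7, 3): e=[34,-2,52] → ·
    (2,2)@(5, 5): e=[-10,50,44] → ·
    (3,2)@(7, 5): e=[10,34,40] → █
    (4,2)@(9, 5): e=[30,18,36] → █
    (5,2)@(11, 5): e=[50,2,32] → █
    (6,2)@(13, 5): e=[70,-14,28] → ·
    (3,3)@(7, 7): e=[-14,70,28] → ·
    (4,3)@(9, 7): e=[6,54,24] → █
    (6,3)@(13, 7): e=[46,22,16] → █
    (7,3)@(15, 7): e=[66,6,12] → █
    (8,3)@(17, 7): e=[86,-10,8] → ·
    (7,4)@(15, 9): e=[42,42,0] → ·  [on edge]
    (4,5)@(9, 11): e=[-42,126,0] → ·  [on edge]
  covered (10 px):
    · · · · · · · · ·
    · · █ · · · · · ·
    · · · █ █ █ · · ·
    · · · · █ █ █ █ ·
    · · · · · █ █ · ·
    · · · · · · · · ·

Answer: [6,8,26]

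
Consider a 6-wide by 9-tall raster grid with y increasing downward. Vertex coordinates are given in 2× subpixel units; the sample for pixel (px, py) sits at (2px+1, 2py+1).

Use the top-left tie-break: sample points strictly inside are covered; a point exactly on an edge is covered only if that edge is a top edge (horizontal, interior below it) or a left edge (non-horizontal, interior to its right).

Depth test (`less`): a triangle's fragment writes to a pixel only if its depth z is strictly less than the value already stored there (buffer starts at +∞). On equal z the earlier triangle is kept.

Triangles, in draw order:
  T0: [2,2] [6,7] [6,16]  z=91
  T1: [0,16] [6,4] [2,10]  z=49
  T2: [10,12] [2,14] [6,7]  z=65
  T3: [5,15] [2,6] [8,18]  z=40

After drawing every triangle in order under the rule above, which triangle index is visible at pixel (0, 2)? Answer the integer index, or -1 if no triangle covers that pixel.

T0:
  2·area = 36
  edge (2, 2)→(6, 7): d=(4,5) right/bottom  bias=-1
  edge (6, 7)→(6, 16): d=(0,9) right/bottom  bias=-1
  edge (6, 16)→(2, 2): d=(-4,-14) top-left  bias=+0
    (1,2)@(3, 5): e=[7,27,2] → █
    (2,2)@(5, 5): e=[-3,9,30] → ·
    (1,3)@(3, 7): e=[15,27,-6] → ·
    (2,3)@(5, 7): e=[5,9,22] → █
    (3,3)@(7, 7): e=[-5,-9,50] → ·
    (2,4)@(5, 9): e=[13,9,14] → █
    (3,4)@(7, 9): e=[3,-9,42] → ·
    (2,5)@(5, 11): e=[21,9,6] → █
    (3,5)@(7, 11): e=[11,-9,34] → ·
    (2,6)@(5, 13): e=[29,9,-2] → ·
  covered (4 px):
    · · · · · ·
    · · · · · ·
    · █ · · · ·
    · · █ · · ·
    · · █ · · ·
    · · █ · · ·
    · · · · · ·
    · · · · · ·
    · · · · · ·
T1:
  2·area = 12  (B↔C swapped to make it positive)
  edge (0, 16)→(2, 10): d=(2,-6) top-left  bias=+0
  edge (2, 10)→(6, 4): d=(4,-6) top-left  bias=+0
  edge (6, 4)→(0, 16): d=(-6,12) right/bottom  bias=-1
    (2,0)@(5, 1): e=[0,-18,30] → ·  [on edge]
    (1,3)@(3, 7): e=[0,-6,18] → ·  [on edge]
    (1,4)@(3, 9): e=[4,2,6] → █
    (2,4)@(5, 9): e=[16,14,-18] → ·
    (1,5)@(3, 11): e=[8,10,-6] → ·
    (0,6)@(1, 13): e=[0,6,6] → █  [on edge]
    (1,6)@(3, 13): e=[12,18,-18] → ·
    (0,7)@(1, 15): e=[4,14,-6] → ·
  covered (2 px):
    · · · · · ·
    · · · · · ·
    · · · · · ·
    · · · · · ·
    · █ · · · ·
    · · · · · ·
    █ · · · · ·
    · · · · · ·
    · · · · · ·
T2:
  2·area = 48
  edge (10, 12)→(2, 14): d=(-8,2) right/bottom  bias=-1
  edge (2, 14)→(6, 7): d=(4,-7) top-left  bias=+0
  edge (6, 7)→(10, 12): d=(4,5) right/bottom  bias=-1
    (2,4)@(5, 9): e=[34,1,13] → █
    (3,4)@(7, 9): e=[30,15,3] → █
    (4,4)@(9, 9): e=[26,29,-7] → ·
    (2,5)@(5, 11): e=[18,9,21] → █
    (4,5)@(9, 11): e=[10,37,1] → █
    (5,5)@(11, 11): e=[6,51,-9] → ·
    (1,6)@(3, 13): e=[6,3,39] → █
    (3,6)@(7, 13): e=[-2,31,19] → ·
    (4,6)@(9, 13): e=[-6,45,9] → ·
    (1,7)@(3, 15): e=[-10,11,47] → ·
    (2,7)@(5, 15): e=[-14,25,37] → ·
  covered (7 px):
    · · · · · ·
    · · · · · ·
    · · · · · ·
    · · · · · ·
    · · █ █ · ·
    · · █ █ █ ·
    · █ █ · · ·
    · · · · · ·
    · · · · · ·
T3:
  2·area = 18
  edge (5, 15)→(2, 6): d=(-3,-9) top-left  bias=+0
  edge (2, 6)→(8, 18): d=(6,12) right/bottom  bias=-1
  edge (8, 18)→(5, 15): d=(-3,-3) top-left  bias=+0
    (0,1)@(1, 3): e=[0,-6,24] → ·  [on edge]
    (1,4)@(3, 9): e=[0,6,12] → █  [on edge]
    (2,4)@(5, 9): e=[18,-18,18] → ·
    (0,5)@(1, 11): e=[-24,42,0] → ·  [on edge]
    (1,5)@(3, 11): e=[-6,18,6] → ·
    (1,6)@(3, 13): e=[-12,30,0] → ·  [on edge]
    (2,6)@(5, 13): e=[6,6,6] → █
    (3,6)@(7, 13): e=[24,-18,12] → ·
    (2,7)@(5, 15): e=[0,18,0] → █  [on edge]
    (3,7)@(7, 15): e=[18,-6,6] → ·
    (2,8)@(5, 17): e=[-6,30,-6] → ·
    (3,8)@(7, 17): e=[12,6,0] → █  [on edge]
  covered (4 px):
    · · · · · ·
    · · · · · ·
    · · · · · ·
    · · · · · ·
    · █ · · · ·
    · · · · · ·
    · · █ · · ·
    · · █ · · ·
    · · · █ · ·

Z-buffer (winner per pixel, '.' = empty):
  . . . . . .
  . . . . . .
  . 0 . . . .
  . . 0 . . .
  . 3 2 2 . .
  . . 2 2 2 .
  1 2 3 . . .
  . . 3 . . .
  . . . 3 . .

Final: -1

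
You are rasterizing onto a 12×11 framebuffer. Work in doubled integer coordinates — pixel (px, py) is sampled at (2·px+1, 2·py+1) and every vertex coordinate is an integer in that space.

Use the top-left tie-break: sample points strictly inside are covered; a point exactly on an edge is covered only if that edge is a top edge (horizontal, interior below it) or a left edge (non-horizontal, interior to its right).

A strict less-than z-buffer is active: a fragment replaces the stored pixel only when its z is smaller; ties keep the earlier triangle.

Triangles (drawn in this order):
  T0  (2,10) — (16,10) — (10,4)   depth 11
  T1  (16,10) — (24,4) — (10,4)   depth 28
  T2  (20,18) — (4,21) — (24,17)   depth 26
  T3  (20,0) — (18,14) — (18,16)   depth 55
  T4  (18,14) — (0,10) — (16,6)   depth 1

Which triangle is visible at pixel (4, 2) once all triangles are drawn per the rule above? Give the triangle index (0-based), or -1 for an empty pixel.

T0:
  2·area = 84  (B↔C swapped to make it positive)
  edge (2, 10)→(10, 4): d=(8,-6) top-left  bias=+0
  edge (10, 4)→(16, 10): d=(6,6) right/bottom  bias=-1
  edge (16, 10)→(2, 10): d=(-14,0) right/bottom  bias=-1
    (3,0)@(7, 1): e=[-42,0,126] → ·  [on edge]
    (4,1)@(9, 3): e=[-14,0,98] → ·  [on edge]
    (4,2)@(9, 5): e=[2,12,70] → #
    (5,2)@(11, 5): e=[14,0,70] → ·  [on edge]
    (3,3)@(7, 7): e=[6,36,42] → #
    (5,3)@(11, 7): e=[30,12,42] → #
    (6,3)@(13, 7): e=[42,0,42] → ·  [on edge]
    (2,4)@(5, 9): e=[10,60,14] → #
    (6,4)@(13, 9): e=[58,12,14] → #
    (7,4)@(15, 9): e=[70,0,14] → ·  [on edge]
    (2,5)@(5, 11): e=[26,72,-14] → ·
    (3,5)@(7, 11): e=[38,60,-14] → ·
    (8,5)@(17, 11): e=[98,0,-14] → ·  [on edge]
    (9,6)@(19, 13): e=[126,0,-42] → ·  [on edge]
    (10,7)@(21, 15): e=[154,0,-70] → ·  [on edge]
    (11,8)@(23, 17): e=[182,0,-98] → ·  [on edge]
  covered (9 px):
    · · · · · · · · · · · ·
    · · · · · · · · · · · ·
    · · · · # · · · · · · ·
    · · · # # # · · · · · ·
    · · # # # # # · · · · ·
    · · · · · · · · · · · ·
    · · · · · · · · · · · ·
    · · · · · · · · · · · ·
    · · · · · · · · · · · ·
    · · · · · · · · · · · ·
    · · · · · · · · · · · ·
T1:
  2·area = 84  (B↔C swapped to make it positive)
  edge (16, 10)→(10, 4): d=(-6,-6) top-left  bias=+0
  edge (10, 4)→(24, 4): d=(14,0) top-left  bias=+0
  edge (24, 4)→(16, 10): d=(-8,6) right/bottom  bias=-1
    (3,0)@(7, 1): e=[0,-42,126] → ·  [on edge]
    (4,1)@(9, 3): e=[0,-14,98] → ·  [on edge]
    (5,2)@(11, 5): e=[0,14,70] → #  [on edge]
    (6,2)@(13, 5): e=[12,14,58] → #
    (7,2)@(15, 5): e=[24,14,46] → #
    (8,2)@(17, 5): e=[36,14,34] → #
    (9,2)@(19, 5): e=[48,14,22] → #
    (10,2)@(21, 5): e=[60,14,10] → #
    (11,2)@(23, 5): e=[72,14,-2] → ·
    (5,3)@(11, 7): e=[-12,42,54] → ·
    (6,3)@(13, 7): e=[0,42,42] → #  [on edge]
    (10,3)@(21, 7): e=[48,42,-6] → ·
    (7,4)@(15, 9): e=[0,70,14] → #  [on edge]
    (8,5)@(17, 11): e=[0,98,-14] → ·  [on edge]
    (9,6)@(19, 13): e=[0,126,-42] → ·  [on edge]
    (10,7)@(21, 15): e=[0,154,-70] → ·  [on edge]
    (11,8)@(23, 17): e=[0,182,-98] → ·  [on edge]
  covered (12 px):
    · · · · · · · · · · · ·
    · · · · · · · · · · · ·
    · · · · · # # # # # # ·
    · · · · · · # # # # · ·
    · · · · · · · # # · · ·
    · · · · · · · · · · · ·
    · · · · · · · · · · · ·
    · · · · · · · · · · · ·
    · · · · · · · · · · · ·
    · · · · · · · · · · · ·
    · · · · · · · · · · · ·
T2:
  2·area = 4
  edge (20, 18)→(4, 21): d=(-16,3) right/bottom  bias=-1
  edge (4, 21)→(24, 17): d=(20,-4) top-left  bias=+0
  edge (24, 17)→(20, 18): d=(-4,1) right/bottom  bias=-1
  covered (0 px):
    · · · · · · · · · · · ·
    · · · · · · · · · · · ·
    · · · · · · · · · · · ·
    · · · · · · · · · · · ·
    · · · · · · · · · · · ·
    · · · · · · · · · · · ·
    · · · · · · · · · · · ·
    · · · · · · · · · · · ·
    · · · · · · · · · · · ·
    · · · · · · · · · · · ·
    · · · · · · · · · · · ·
T3:
  2·area = 4  (B↔C swapped to make it positive)
  edge (20, 0)→(18, 16): d=(-2,16) right/bottom  bias=-1
  edge (18, 16)→(18, 14): d=(0,-2) top-left  bias=+0
  edge (18, 14)→(20, 0): d=(2,-14) top-left  bias=+0
    (9,3)@(19, 7): e=[2,2,0] → #  [on edge]
    (10,3)@(21, 7): e=[-30,6,28] → ·
    (9,4)@(19, 9): e=[-2,2,4] → ·
    (8,10)@(17, 21): e=[6,-2,0] → ·  [on edge]
  covered (1 px):
    · · · · · · · · · · · ·
    · · · · · · · · · · · ·
    · · · · · · · · · · · ·
    · · · · · · · · · # · ·
    · · · · · · · · · · · ·
    · · · · · · · · · · · ·
    · · · · · · · · · · · ·
    · · · · · · · · · · · ·
    · · · · · · · · · · · ·
    · · · · · · · · · · · ·
    · · · · · · · · · · · ·
T4:
  2·area = 136
  edge (18, 14)→(0, 10): d=(-18,-4) top-left  bias=+0
  edge (0, 10)→(16, 6): d=(16,-4) top-left  bias=+0
  edge (16, 6)→(18, 14): d=(2,8) right/bottom  bias=-1
    (6,3)@(13, 7): e=[106,4,26] → #
    (7,3)@(15, 7): e=[114,12,10] → #
    (8,3)@(17, 7): e=[122,20,-6] → ·
    (2,4)@(5, 9): e=[38,4,94] → #
    (3,4)@(7, 9): e=[46,12,78] → #
    (4,4)@(9, 9): e=[54,20,62] → #
    (5,4)@(11, 9): e=[62,28,46] → #
    (8,4)@(17, 9): e=[86,52,-2] → ·
    (2,5)@(5, 11): e=[2,36,98] → #
    (8,5)@(17, 11): e=[50,84,2] → #
    (9,5)@(19, 11): e=[58,92,-14] → ·
    (2,6)@(5, 13): e=[-34,68,102] → ·
  covered (17 px):
    · · · · · · · · · · · ·
    · · · · · · · · · · · ·
    · · · · · · · · · · · ·
    · · · · · · # # · · · ·
    · · # # # # # # · · · ·
    · · # # # # # # # · · ·
    · · · · · · · # # · · ·
    · · · · · · · · · · · ·
    · · · · · · · · · · · ·
    · · · · · · · · · · · ·
    · · · · · · · · · · · ·

Z-buffer (winner per pixel, '.' = empty):
  . . . . . . . . . . . .
  . . . . . . . . . . . .
  . . . . 0 1 1 1 1 1 1 .
  . . . 0 0 0 4 4 1 1 . .
  . . 4 4 4 4 4 4 1 . . .
  . . 4 4 4 4 4 4 4 . . .
  . . . . . . . 4 4 . . .
  . . . . . . . . . . . .
  . . . . . . . . . . . .
  . . . . . . . . . . . .
  . . . . . . . . . . . .

Result: 0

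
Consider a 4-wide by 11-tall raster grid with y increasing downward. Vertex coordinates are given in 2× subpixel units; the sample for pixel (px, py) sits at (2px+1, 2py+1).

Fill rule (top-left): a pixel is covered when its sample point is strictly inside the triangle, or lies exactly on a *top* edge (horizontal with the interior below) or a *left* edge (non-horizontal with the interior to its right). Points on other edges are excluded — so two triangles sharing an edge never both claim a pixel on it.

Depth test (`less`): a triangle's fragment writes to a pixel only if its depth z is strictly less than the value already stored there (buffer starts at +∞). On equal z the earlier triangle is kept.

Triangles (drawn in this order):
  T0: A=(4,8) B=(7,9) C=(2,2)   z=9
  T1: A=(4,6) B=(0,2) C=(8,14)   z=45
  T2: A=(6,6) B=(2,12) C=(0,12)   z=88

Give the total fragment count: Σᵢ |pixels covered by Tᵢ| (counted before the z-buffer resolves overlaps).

T0:
  2·area = 16  (B↔C swapped to make it positive)
  edge (4, 8)→(2, 2): d=(-2,-6) top-left  bias=+0
  edge (2, 2)→(7, 9): d=(5,7) right/bottom  bias=-1
  edge (7, 9)→(4, 8): d=(-3,-1) top-left  bias=+0
    (1,2)@(3, 5): e=[0,8,8] → █  [on edge]
    (2,2)@(5, 5): e=[12,-6,10] → ·
    (0,3)@(1, 7): e=[-16,32,0] → ·  [on edge]
    (1,3)@(3, 7): e=[-4,18,2] → ·
    (2,3)@(5, 7): e=[8,4,4] → █
    (3,3)@(7, 7): e=[20,-10,6] → ·
    (2,4)@(5, 9): e=[4,14,-2] → ·
    (3,4)@(7, 9): e=[16,0,0] → ·  [on edge]
    (2,5)@(5, 11): e=[0,24,-8] → ·  [on edge]
    (3,8)@(7, 17): e=[0,40,-24] → ·  [on edge]
  covered (2 px):
    · · · ·
    · · · ·
    · █ · ·
    · · █ ·
    · · · ·
    · · · ·
    · · · ·
    · · · ·
    · · · ·
    · · · ·
    · · · ·
T1:
  2·area = 16  (B↔C swapped to make it positive)
  edge (4, 6)→(8, 14): d=(4,8) right/bottom  bias=-1
  edge (8, 14)→(0, 2): d=(-8,-12) top-left  bias=+0
  edge (0, 2)→(4, 6): d=(4,4) right/bottom  bias=-1
    (0,1)@(1, 3): e=[12,4,0] → ·  [on edge]
    (1,2)@(3, 5): e=[4,12,0] → ·  [on edge]
    (2,3)@(5, 7): e=[-4,20,0] → ·  [on edge]
    (2,4)@(5, 9): e=[4,4,8] → █
    (3,4)@(7, 9): e=[-12,28,0] → ·  [on edge]
    (2,5)@(5, 11): e=[12,-12,16] → ·
  covered (1 px):
    · · · ·
    · · · ·
    · · · ·
    · · · ·
    · · █ ·
    · · · ·
    · · · ·
    · · · ·
    · · · ·
    · · · ·
    · · · ·
T2:
  2·area = 12
  edge (6, 6)→(2, 12): d=(-4,6) right/bottom  bias=-1
  edge (2, 12)→(0, 12): d=(-2,0) right/bottom  bias=-1
  edge (0, 12)→(6, 6): d=(6,-6) top-left  bias=+0
    (3,2)@(7, 5): e=[-2,14,0] → ·  [on edge]
    (2,3)@(5, 7): e=[2,10,0] → █  [on edge]
    (3,3)@(7, 7): e=[-10,10,12] → ·
    (1,4)@(3, 9): e=[6,6,0] → █  [on edge]
    (2,4)@(5, 9): e=[-6,6,12] → ·
    (0,5)@(1, 11): e=[10,2,0] → █  [on edge]
    (1,5)@(3, 11): e=[-2,2,12] → ·
    (0,6)@(1, 13): e=[2,-2,12] → ·
  covered (3 px):
    · · · ·
    · · · ·
    · · · ·
    · · █ ·
    · █ · ·
    █ · · ·
    · · · ·
    · · · ·
    · · · ·
    · · · ·
    · · · ·

Answer: 6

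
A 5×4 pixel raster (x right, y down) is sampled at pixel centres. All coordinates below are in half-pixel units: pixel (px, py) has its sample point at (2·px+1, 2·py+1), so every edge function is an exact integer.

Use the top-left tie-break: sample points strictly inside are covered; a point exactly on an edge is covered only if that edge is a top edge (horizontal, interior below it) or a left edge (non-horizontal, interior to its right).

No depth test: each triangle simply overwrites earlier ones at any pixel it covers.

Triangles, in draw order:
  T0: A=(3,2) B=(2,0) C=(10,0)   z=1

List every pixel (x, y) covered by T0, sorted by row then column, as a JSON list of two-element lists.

T0:
  2·area = 16
  edge (3, 2)→(2, 0): d=(-1,-2) top-left  bias=+0
  edge (2, 0)→(10, 0): d=(8,0) top-left  bias=+0
  edge (10, 0)→(3, 2): d=(-7,2) right/bottom  bias=-1
    (1,0)@(3, 1): e=[1,8,7] → X
    (2,0)@(5, 1): e=[5,8,3] → X
    (3,0)@(7, 1): e=[9,8,-1] → .
    (1,1)@(3, 3): e=[-1,24,-7] → .
    (2,1)@(5, 3): e=[3,24,-11] → .
  covered (2 px):
    . X X . .
    . . . . .
    . . . . .
    . . . . .

Final: [[1,0],[2,0]]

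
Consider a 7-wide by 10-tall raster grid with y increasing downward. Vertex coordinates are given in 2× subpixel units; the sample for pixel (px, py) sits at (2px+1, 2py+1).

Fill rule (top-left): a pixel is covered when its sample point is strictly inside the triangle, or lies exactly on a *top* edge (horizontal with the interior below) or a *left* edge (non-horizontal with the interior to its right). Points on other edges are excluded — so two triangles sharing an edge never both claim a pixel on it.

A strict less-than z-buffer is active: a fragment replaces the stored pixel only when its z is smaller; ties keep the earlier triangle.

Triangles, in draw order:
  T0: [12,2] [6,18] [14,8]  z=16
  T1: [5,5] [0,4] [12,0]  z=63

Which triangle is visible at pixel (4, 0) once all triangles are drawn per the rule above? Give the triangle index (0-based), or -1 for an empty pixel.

T0:
  2·area = 68  (B↔C swapped to make it positive)
  edge (12, 2)→(14, 8): d=(2,6) right/bottom  bias=-1
  edge (14, 8)→(6, 18): d=(-8,10) right/bottom  bias=-1
  edge (6, 18)→(12, 2): d=(6,-16) top-left  bias=+0
    (5,2)@(11, 5): e=[12,54,2] → █
    (6,2)@(13, 5): e=[0,34,34] → ·  [on edge]
    (5,3)@(11, 7): e=[16,38,14] → █
    (6,3)@(13, 7): e=[4,18,46] → █
    (5,4)@(11, 9): e=[20,22,26] → █
    (4,5)@(9, 11): e=[36,26,6] → █
    (6,5)@(13, 11): e=[12,-14,70] → ·
    (4,6)@(9, 13): e=[40,10,18] → █
    (5,6)@(11, 13): e=[28,-10,50] → ·
    (4,7)@(9, 15): e=[44,-6,30] → ·
  covered (8 px):
    · · · · · · ·
    · · · · · · ·
    · · · · · █ ·
    · · · · · █ █
    · · · · · █ █
    · · · · █ █ ·
    · · · · █ · ·
    · · · · · · ·
    · · · · · · ·
    · · · · · · ·
T1:
  2·area = 32
  edge (5, 5)→(0, 4): d=(-5,-1) top-left  bias=+0
  edge (0, 4)→(12, 0): d=(12,-4) top-left  bias=+0
  edge (12, 0)→(5, 5): d=(-7,5) right/bottom  bias=-1
    (4,0)@(9, 1): e=[24,0,8] → █  [on edge]
    (5,0)@(11, 1): e=[26,8,-2] → ·
    (1,1)@(3, 3): e=[8,0,24] → █  [on edge]
    (2,1)@(5, 3): e=[10,8,14] → █
    (3,1)@(7, 3): e=[12,16,4] → █
    (4,1)@(9, 3): e=[14,24,-6] → ·
    (1,2)@(3, 5): e=[-2,24,10] → ·
    (2,2)@(5, 5): e=[0,32,0] → ·  [on edge]
    (3,2)@(7, 5): e=[2,40,-10] → ·
  covered (4 px):
    · · · · █ · ·
    · █ █ █ · · ·
    · · · · · · ·
    · · · · · · ·
    · · · · · · ·
    · · · · · · ·
    · · · · · · ·
    · · · · · · ·
    · · · · · · ·
    · · · · · · ·

Z-buffer (winner per pixel, '.' = empty):
  . . . . 1 . .
  . 1 1 1 . . .
  . . . . . 0 .
  . . . . . 0 0
  . . . . . 0 0
  . . . . 0 0 .
  . . . . 0 . .
  . . . . . . .
  . . . . . . .
  . . . . . . .

Final: 1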